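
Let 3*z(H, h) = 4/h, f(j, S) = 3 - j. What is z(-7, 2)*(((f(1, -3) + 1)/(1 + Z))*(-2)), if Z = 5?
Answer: -⅔ ≈ -0.66667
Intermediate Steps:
z(H, h) = 4/(3*h) (z(H, h) = (4/h)/3 = 4/(3*h))
z(-7, 2)*(((f(1, -3) + 1)/(1 + Z))*(-2)) = ((4/3)/2)*((((3 - 1*1) + 1)/(1 + 5))*(-2)) = ((4/3)*(½))*((((3 - 1) + 1)/6)*(-2)) = 2*(((2 + 1)*(⅙))*(-2))/3 = 2*((3*(⅙))*(-2))/3 = 2*((½)*(-2))/3 = (⅔)*(-1) = -⅔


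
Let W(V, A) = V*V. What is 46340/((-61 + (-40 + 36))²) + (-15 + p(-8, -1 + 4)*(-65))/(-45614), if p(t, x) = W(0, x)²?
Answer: 422763227/38543830 ≈ 10.968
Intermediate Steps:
W(V, A) = V²
p(t, x) = 0 (p(t, x) = (0²)² = 0² = 0)
46340/((-61 + (-40 + 36))²) + (-15 + p(-8, -1 + 4)*(-65))/(-45614) = 46340/((-61 + (-40 + 36))²) + (-15 + 0*(-65))/(-45614) = 46340/((-61 - 4)²) + (-15 + 0)*(-1/45614) = 46340/((-65)²) - 15*(-1/45614) = 46340/4225 + 15/45614 = 46340*(1/4225) + 15/45614 = 9268/845 + 15/45614 = 422763227/38543830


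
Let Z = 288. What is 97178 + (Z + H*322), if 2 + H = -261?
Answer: 12780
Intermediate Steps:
H = -263 (H = -2 - 261 = -263)
97178 + (Z + H*322) = 97178 + (288 - 263*322) = 97178 + (288 - 84686) = 97178 - 84398 = 12780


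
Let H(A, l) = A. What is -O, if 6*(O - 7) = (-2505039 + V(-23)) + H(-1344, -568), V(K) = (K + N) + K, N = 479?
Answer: 1252954/3 ≈ 4.1765e+5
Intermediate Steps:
V(K) = 479 + 2*K (V(K) = (K + 479) + K = (479 + K) + K = 479 + 2*K)
O = -1252954/3 (O = 7 + ((-2505039 + (479 + 2*(-23))) - 1344)/6 = 7 + ((-2505039 + (479 - 46)) - 1344)/6 = 7 + ((-2505039 + 433) - 1344)/6 = 7 + (-2504606 - 1344)/6 = 7 + (⅙)*(-2505950) = 7 - 1252975/3 = -1252954/3 ≈ -4.1765e+5)
-O = -1*(-1252954/3) = 1252954/3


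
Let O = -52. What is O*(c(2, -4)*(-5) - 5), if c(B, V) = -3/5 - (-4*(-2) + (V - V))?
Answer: -1976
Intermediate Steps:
c(B, V) = -43/5 (c(B, V) = -3*1/5 - (8 + 0) = -3/5 - 1*8 = -3/5 - 8 = -43/5)
O*(c(2, -4)*(-5) - 5) = -52*(-43/5*(-5) - 5) = -52*(43 - 5) = -52*38 = -1976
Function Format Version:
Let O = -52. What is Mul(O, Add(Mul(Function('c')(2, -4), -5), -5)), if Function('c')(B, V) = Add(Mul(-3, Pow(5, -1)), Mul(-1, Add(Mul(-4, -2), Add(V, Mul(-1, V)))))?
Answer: -1976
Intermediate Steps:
Function('c')(B, V) = Rational(-43, 5) (Function('c')(B, V) = Add(Mul(-3, Rational(1, 5)), Mul(-1, Add(8, 0))) = Add(Rational(-3, 5), Mul(-1, 8)) = Add(Rational(-3, 5), -8) = Rational(-43, 5))
Mul(O, Add(Mul(Function('c')(2, -4), -5), -5)) = Mul(-52, Add(Mul(Rational(-43, 5), -5), -5)) = Mul(-52, Add(43, -5)) = Mul(-52, 38) = -1976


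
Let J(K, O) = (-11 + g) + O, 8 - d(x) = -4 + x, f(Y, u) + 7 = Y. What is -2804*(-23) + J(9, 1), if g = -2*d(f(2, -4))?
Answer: 64448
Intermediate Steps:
f(Y, u) = -7 + Y
d(x) = 12 - x (d(x) = 8 - (-4 + x) = 8 + (4 - x) = 12 - x)
g = -34 (g = -2*(12 - (-7 + 2)) = -2*(12 - 1*(-5)) = -2*(12 + 5) = -2*17 = -34)
J(K, O) = -45 + O (J(K, O) = (-11 - 34) + O = -45 + O)
-2804*(-23) + J(9, 1) = -2804*(-23) + (-45 + 1) = -701*(-92) - 44 = 64492 - 44 = 64448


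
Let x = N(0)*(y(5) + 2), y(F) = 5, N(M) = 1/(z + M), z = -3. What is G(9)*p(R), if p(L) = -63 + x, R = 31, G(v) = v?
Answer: -588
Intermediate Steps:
N(M) = 1/(-3 + M)
x = -7/3 (x = (5 + 2)/(-3 + 0) = 7/(-3) = -⅓*7 = -7/3 ≈ -2.3333)
p(L) = -196/3 (p(L) = -63 - 7/3 = -196/3)
G(9)*p(R) = 9*(-196/3) = -588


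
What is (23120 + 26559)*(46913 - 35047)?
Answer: 589491014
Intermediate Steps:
(23120 + 26559)*(46913 - 35047) = 49679*11866 = 589491014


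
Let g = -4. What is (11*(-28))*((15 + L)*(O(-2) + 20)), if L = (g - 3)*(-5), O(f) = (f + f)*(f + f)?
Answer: -554400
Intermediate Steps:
O(f) = 4*f² (O(f) = (2*f)*(2*f) = 4*f²)
L = 35 (L = (-4 - 3)*(-5) = -7*(-5) = 35)
(11*(-28))*((15 + L)*(O(-2) + 20)) = (11*(-28))*((15 + 35)*(4*(-2)² + 20)) = -15400*(4*4 + 20) = -15400*(16 + 20) = -15400*36 = -308*1800 = -554400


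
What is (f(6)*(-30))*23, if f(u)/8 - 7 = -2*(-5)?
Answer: -93840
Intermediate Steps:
f(u) = 136 (f(u) = 56 + 8*(-2*(-5)) = 56 + 8*10 = 56 + 80 = 136)
(f(6)*(-30))*23 = (136*(-30))*23 = -4080*23 = -93840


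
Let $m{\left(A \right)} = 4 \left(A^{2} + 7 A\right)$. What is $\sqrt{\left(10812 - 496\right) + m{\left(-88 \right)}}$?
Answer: $2 \sqrt{9707} \approx 197.05$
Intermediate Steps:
$m{\left(A \right)} = 4 A^{2} + 28 A$
$\sqrt{\left(10812 - 496\right) + m{\left(-88 \right)}} = \sqrt{\left(10812 - 496\right) + 4 \left(-88\right) \left(7 - 88\right)} = \sqrt{10316 + 4 \left(-88\right) \left(-81\right)} = \sqrt{10316 + 28512} = \sqrt{38828} = 2 \sqrt{9707}$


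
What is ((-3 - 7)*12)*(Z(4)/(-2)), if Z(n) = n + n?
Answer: 480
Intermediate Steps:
Z(n) = 2*n
((-3 - 7)*12)*(Z(4)/(-2)) = ((-3 - 7)*12)*((2*4)/(-2)) = (-10*12)*(8*(-½)) = -120*(-4) = 480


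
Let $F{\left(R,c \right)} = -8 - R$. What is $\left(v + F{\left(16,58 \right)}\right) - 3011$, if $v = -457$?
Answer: $-3492$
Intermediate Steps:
$\left(v + F{\left(16,58 \right)}\right) - 3011 = \left(-457 - 24\right) - 3011 = -481 - 3011 = -3492$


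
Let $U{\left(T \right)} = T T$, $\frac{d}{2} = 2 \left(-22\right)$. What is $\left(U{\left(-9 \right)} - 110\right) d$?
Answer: $2552$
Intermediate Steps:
$d = -88$ ($d = 2 \cdot 2 \left(-22\right) = 2 \left(-44\right) = -88$)
$U{\left(T \right)} = T^{2}$
$\left(U{\left(-9 \right)} - 110\right) d = \left(\left(-9\right)^{2} - 110\right) \left(-88\right) = \left(81 - 110\right) \left(-88\right) = \left(-29\right) \left(-88\right) = 2552$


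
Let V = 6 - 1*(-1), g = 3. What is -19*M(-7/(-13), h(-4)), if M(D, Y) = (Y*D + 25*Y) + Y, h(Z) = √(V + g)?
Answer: -6555*√10/13 ≈ -1594.5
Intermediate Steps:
V = 7 (V = 6 + 1 = 7)
h(Z) = √10 (h(Z) = √(7 + 3) = √10)
M(D, Y) = 26*Y + D*Y (M(D, Y) = (D*Y + 25*Y) + Y = (25*Y + D*Y) + Y = 26*Y + D*Y)
-19*M(-7/(-13), h(-4)) = -19*√10*(26 - 7/(-13)) = -19*√10*(26 - 7*(-1)/13) = -19*√10*(26 - 1*(-7/13)) = -19*√10*(26 + 7/13) = -19*√10*345/13 = -6555*√10/13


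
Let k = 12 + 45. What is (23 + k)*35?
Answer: 2800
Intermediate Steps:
k = 57
(23 + k)*35 = (23 + 57)*35 = 80*35 = 2800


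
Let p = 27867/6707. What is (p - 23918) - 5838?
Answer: -199545625/6707 ≈ -29752.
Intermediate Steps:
p = 27867/6707 (p = 27867*(1/6707) = 27867/6707 ≈ 4.1549)
(p - 23918) - 5838 = (27867/6707 - 23918) - 5838 = -160390159/6707 - 5838 = -199545625/6707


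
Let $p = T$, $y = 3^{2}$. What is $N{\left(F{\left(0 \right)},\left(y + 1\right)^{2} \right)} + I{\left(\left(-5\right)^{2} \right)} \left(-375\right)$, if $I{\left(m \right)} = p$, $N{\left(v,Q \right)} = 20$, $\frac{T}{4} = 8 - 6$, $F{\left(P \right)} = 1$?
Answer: $-2980$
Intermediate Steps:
$y = 9$
$T = 8$ ($T = 4 \left(8 - 6\right) = 4 \cdot 2 = 8$)
$p = 8$
$I{\left(m \right)} = 8$
$N{\left(F{\left(0 \right)},\left(y + 1\right)^{2} \right)} + I{\left(\left(-5\right)^{2} \right)} \left(-375\right) = 20 + 8 \left(-375\right) = 20 - 3000 = -2980$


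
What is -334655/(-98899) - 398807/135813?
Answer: 6008886022/13431769887 ≈ 0.44736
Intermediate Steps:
-334655/(-98899) - 398807/135813 = -334655*(-1/98899) - 398807*1/135813 = 334655/98899 - 398807/135813 = 6008886022/13431769887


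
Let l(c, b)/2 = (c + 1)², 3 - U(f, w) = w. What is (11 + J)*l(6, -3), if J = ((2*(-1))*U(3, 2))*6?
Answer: -98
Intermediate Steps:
U(f, w) = 3 - w
J = -12 (J = ((2*(-1))*(3 - 1*2))*6 = -2*(3 - 2)*6 = -2*1*6 = -2*6 = -12)
l(c, b) = 2*(1 + c)² (l(c, b) = 2*(c + 1)² = 2*(1 + c)²)
(11 + J)*l(6, -3) = (11 - 12)*(2*(1 + 6)²) = -2*7² = -2*49 = -1*98 = -98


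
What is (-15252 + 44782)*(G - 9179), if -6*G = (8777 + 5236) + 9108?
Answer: -384849725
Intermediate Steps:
G = -7707/2 (G = -((8777 + 5236) + 9108)/6 = -(14013 + 9108)/6 = -⅙*23121 = -7707/2 ≈ -3853.5)
(-15252 + 44782)*(G - 9179) = (-15252 + 44782)*(-7707/2 - 9179) = 29530*(-26065/2) = -384849725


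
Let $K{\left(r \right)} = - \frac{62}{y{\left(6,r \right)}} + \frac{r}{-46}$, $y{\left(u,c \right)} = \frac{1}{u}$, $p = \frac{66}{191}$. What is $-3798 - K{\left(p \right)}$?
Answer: $- \frac{15050385}{4393} \approx -3426.0$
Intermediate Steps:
$p = \frac{66}{191}$ ($p = 66 \cdot \frac{1}{191} = \frac{66}{191} \approx 0.34555$)
$K{\left(r \right)} = -372 - \frac{r}{46}$ ($K{\left(r \right)} = - \frac{62}{\frac{1}{6}} + \frac{r}{-46} = - 62 \frac{1}{\frac{1}{6}} + r \left(- \frac{1}{46}\right) = \left(-62\right) 6 - \frac{r}{46} = -372 - \frac{r}{46}$)
$-3798 - K{\left(p \right)} = -3798 - \left(-372 - \frac{33}{4393}\right) = -3798 - - \frac{1634229}{4393} = -3798 + \frac{1634229}{4393} = - \frac{15050385}{4393}$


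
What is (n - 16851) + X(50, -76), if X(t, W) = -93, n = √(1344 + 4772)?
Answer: -16944 + 2*√1529 ≈ -16866.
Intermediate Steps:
n = 2*√1529 (n = √6116 = 2*√1529 ≈ 78.205)
(n - 16851) + X(50, -76) = (2*√1529 - 16851) - 93 = (-16851 + 2*√1529) - 93 = -16944 + 2*√1529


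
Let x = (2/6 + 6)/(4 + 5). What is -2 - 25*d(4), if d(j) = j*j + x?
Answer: -11329/27 ≈ -419.59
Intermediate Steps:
x = 19/27 (x = (2*(1/6) + 6)/9 = (1/3 + 6)*(1/9) = (19/3)*(1/9) = 19/27 ≈ 0.70370)
d(j) = 19/27 + j**2 (d(j) = j*j + 19/27 = j**2 + 19/27 = 19/27 + j**2)
-2 - 25*d(4) = -2 - 25*(19/27 + 4**2) = -2 - 25*(19/27 + 16) = -2 - 25*451/27 = -2 - 11275/27 = -11329/27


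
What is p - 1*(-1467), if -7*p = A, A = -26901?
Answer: 5310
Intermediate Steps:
p = 3843 (p = -⅐*(-26901) = 3843)
p - 1*(-1467) = 3843 - 1*(-1467) = 3843 + 1467 = 5310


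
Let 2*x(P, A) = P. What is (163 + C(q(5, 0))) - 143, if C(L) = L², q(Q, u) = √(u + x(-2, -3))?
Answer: 19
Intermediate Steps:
x(P, A) = P/2
q(Q, u) = √(-1 + u) (q(Q, u) = √(u + (½)*(-2)) = √(u - 1) = √(-1 + u))
(163 + C(q(5, 0))) - 143 = (163 + (√(-1 + 0))²) - 143 = (163 + (√(-1))²) - 143 = (163 + I²) - 143 = (163 - 1) - 143 = 162 - 143 = 19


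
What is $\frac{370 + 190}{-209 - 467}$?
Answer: $- \frac{140}{169} \approx -0.8284$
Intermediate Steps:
$\frac{370 + 190}{-209 - 467} = \frac{560}{-676} = 560 \left(- \frac{1}{676}\right) = - \frac{140}{169}$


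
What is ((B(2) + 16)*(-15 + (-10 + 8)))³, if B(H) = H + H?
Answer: -39304000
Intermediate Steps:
B(H) = 2*H
((B(2) + 16)*(-15 + (-10 + 8)))³ = ((2*2 + 16)*(-15 + (-10 + 8)))³ = ((4 + 16)*(-15 - 2))³ = (20*(-17))³ = (-340)³ = -39304000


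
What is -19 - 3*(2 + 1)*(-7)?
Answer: 44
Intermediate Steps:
-19 - 3*(2 + 1)*(-7) = -19 - 3*3*(-7) = -19 - 9*(-7) = -19 + 63 = 44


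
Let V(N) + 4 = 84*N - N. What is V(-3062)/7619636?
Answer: -127075/3809818 ≈ -0.033355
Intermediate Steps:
V(N) = -4 + 83*N (V(N) = -4 + (84*N - N) = -4 + 83*N)
V(-3062)/7619636 = (-4 + 83*(-3062))/7619636 = (-4 - 254146)*(1/7619636) = -254150*1/7619636 = -127075/3809818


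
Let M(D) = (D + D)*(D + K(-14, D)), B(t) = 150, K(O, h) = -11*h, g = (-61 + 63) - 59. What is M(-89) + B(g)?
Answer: -158270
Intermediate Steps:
g = -57 (g = 2 - 59 = -57)
M(D) = -20*D² (M(D) = (D + D)*(D - 11*D) = (2*D)*(-10*D) = -20*D²)
M(-89) + B(g) = -20*(-89)² + 150 = -20*7921 + 150 = -158420 + 150 = -158270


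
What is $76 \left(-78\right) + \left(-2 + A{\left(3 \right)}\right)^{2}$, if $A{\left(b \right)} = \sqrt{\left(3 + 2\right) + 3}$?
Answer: $-5916 - 8 \sqrt{2} \approx -5927.3$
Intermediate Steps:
$A{\left(b \right)} = 2 \sqrt{2}$ ($A{\left(b \right)} = \sqrt{5 + 3} = \sqrt{8} = 2 \sqrt{2}$)
$76 \left(-78\right) + \left(-2 + A{\left(3 \right)}\right)^{2} = 76 \left(-78\right) + \left(-2 + 2 \sqrt{2}\right)^{2} = -5928 + \left(-2 + 2 \sqrt{2}\right)^{2}$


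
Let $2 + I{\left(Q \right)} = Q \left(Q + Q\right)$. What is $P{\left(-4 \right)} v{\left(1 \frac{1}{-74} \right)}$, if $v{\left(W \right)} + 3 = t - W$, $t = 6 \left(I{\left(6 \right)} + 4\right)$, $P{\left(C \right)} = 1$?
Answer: $\frac{32635}{74} \approx 441.01$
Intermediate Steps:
$I{\left(Q \right)} = -2 + 2 Q^{2}$ ($I{\left(Q \right)} = -2 + Q \left(Q + Q\right) = -2 + Q 2 Q = -2 + 2 Q^{2}$)
$t = 444$ ($t = 6 \left(\left(-2 + 2 \cdot 6^{2}\right) + 4\right) = 6 \left(\left(-2 + 2 \cdot 36\right) + 4\right) = 6 \left(\left(-2 + 72\right) + 4\right) = 6 \left(70 + 4\right) = 6 \cdot 74 = 444$)
$v{\left(W \right)} = 441 - W$ ($v{\left(W \right)} = -3 - \left(-444 + W\right) = 441 - W$)
$P{\left(-4 \right)} v{\left(1 \frac{1}{-74} \right)} = 1 \left(441 - 1 \frac{1}{-74}\right) = 1 \left(441 - 1 \left(- \frac{1}{74}\right)\right) = 1 \left(441 - - \frac{1}{74}\right) = 1 \left(441 + \frac{1}{74}\right) = 1 \cdot \frac{32635}{74} = \frac{32635}{74}$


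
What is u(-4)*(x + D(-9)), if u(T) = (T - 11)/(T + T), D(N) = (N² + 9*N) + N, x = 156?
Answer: 2205/8 ≈ 275.63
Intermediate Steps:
D(N) = N² + 10*N
u(T) = (-11 + T)/(2*T) (u(T) = (-11 + T)/((2*T)) = (-11 + T)*(1/(2*T)) = (-11 + T)/(2*T))
u(-4)*(x + D(-9)) = ((½)*(-11 - 4)/(-4))*(156 - 9*(10 - 9)) = ((½)*(-¼)*(-15))*(156 - 9*1) = 15*(156 - 9)/8 = (15/8)*147 = 2205/8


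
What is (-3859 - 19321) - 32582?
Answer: -55762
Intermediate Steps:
(-3859 - 19321) - 32582 = -23180 - 32582 = -55762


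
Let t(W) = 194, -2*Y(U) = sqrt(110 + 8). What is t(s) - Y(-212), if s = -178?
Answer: 194 + sqrt(118)/2 ≈ 199.43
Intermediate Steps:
Y(U) = -sqrt(118)/2 (Y(U) = -sqrt(110 + 8)/2 = -sqrt(118)/2)
t(s) - Y(-212) = 194 - (-1)*sqrt(118)/2 = 194 + sqrt(118)/2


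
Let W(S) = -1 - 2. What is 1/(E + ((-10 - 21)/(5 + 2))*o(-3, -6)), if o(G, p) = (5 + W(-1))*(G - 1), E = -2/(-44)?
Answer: 154/5463 ≈ 0.028190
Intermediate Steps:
W(S) = -3
E = 1/22 (E = -2*(-1/44) = 1/22 ≈ 0.045455)
o(G, p) = -2 + 2*G (o(G, p) = (5 - 3)*(G - 1) = 2*(-1 + G) = -2 + 2*G)
1/(E + ((-10 - 21)/(5 + 2))*o(-3, -6)) = 1/(1/22 + ((-10 - 21)/(5 + 2))*(-2 + 2*(-3))) = 1/(1/22 + (-31/7)*(-2 - 6)) = 1/(1/22 - 31*⅐*(-8)) = 1/(1/22 - 31/7*(-8)) = 1/(1/22 + 248/7) = 1/(5463/154) = 154/5463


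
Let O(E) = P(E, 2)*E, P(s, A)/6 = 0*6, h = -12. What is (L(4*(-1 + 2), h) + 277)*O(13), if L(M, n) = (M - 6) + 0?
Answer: 0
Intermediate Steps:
P(s, A) = 0 (P(s, A) = 6*(0*6) = 6*0 = 0)
L(M, n) = -6 + M (L(M, n) = (-6 + M) + 0 = -6 + M)
O(E) = 0 (O(E) = 0*E = 0)
(L(4*(-1 + 2), h) + 277)*O(13) = ((-6 + 4*(-1 + 2)) + 277)*0 = ((-6 + 4*1) + 277)*0 = ((-6 + 4) + 277)*0 = (-2 + 277)*0 = 275*0 = 0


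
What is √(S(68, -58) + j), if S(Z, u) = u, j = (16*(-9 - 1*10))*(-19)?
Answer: √5718 ≈ 75.617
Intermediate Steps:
j = 5776 (j = (16*(-9 - 10))*(-19) = (16*(-19))*(-19) = -304*(-19) = 5776)
√(S(68, -58) + j) = √(-58 + 5776) = √5718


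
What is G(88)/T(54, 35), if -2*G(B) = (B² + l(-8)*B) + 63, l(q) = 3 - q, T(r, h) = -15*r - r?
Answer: 325/64 ≈ 5.0781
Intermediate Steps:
T(r, h) = -16*r
G(B) = -63/2 - 11*B/2 - B²/2 (G(B) = -((B² + (3 - 1*(-8))*B) + 63)/2 = -((B² + (3 + 8)*B) + 63)/2 = -((B² + 11*B) + 63)/2 = -(63 + B² + 11*B)/2 = -63/2 - 11*B/2 - B²/2)
G(88)/T(54, 35) = (-63/2 - 11/2*88 - ½*88²)/((-16*54)) = (-63/2 - 484 - ½*7744)/(-864) = (-63/2 - 484 - 3872)*(-1/864) = -8775/2*(-1/864) = 325/64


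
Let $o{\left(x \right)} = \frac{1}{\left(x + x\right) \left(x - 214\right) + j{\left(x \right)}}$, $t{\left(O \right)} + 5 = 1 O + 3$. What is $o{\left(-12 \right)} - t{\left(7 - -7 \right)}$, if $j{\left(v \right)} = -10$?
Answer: $- \frac{64967}{5414} \approx -12.0$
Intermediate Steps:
$t{\left(O \right)} = -2 + O$ ($t{\left(O \right)} = -5 + \left(1 O + 3\right) = -5 + \left(O + 3\right) = -5 + \left(3 + O\right) = -2 + O$)
$o{\left(x \right)} = \frac{1}{-10 + 2 x \left(-214 + x\right)}$ ($o{\left(x \right)} = \frac{1}{\left(x + x\right) \left(x - 214\right) - 10} = \frac{1}{2 x \left(-214 + x\right) - 10} = \frac{1}{-10 + 2 x \left(-214 + x\right)}$)
$o{\left(-12 \right)} - t{\left(7 - -7 \right)} = \frac{1}{2 \left(-5 + \left(-12\right)^{2} - -2568\right)} - \left(-2 + \left(7 - -7\right)\right) = \frac{1}{2 \left(-5 + 144 + 2568\right)} - \left(-2 + \left(7 + 7\right)\right) = \frac{1}{2 \cdot 2707} - \left(-2 + 14\right) = \frac{1}{2} \cdot \frac{1}{2707} - 12 = \frac{1}{5414} - 12 = - \frac{64967}{5414}$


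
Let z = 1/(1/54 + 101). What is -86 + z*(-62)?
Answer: -472478/5455 ≈ -86.614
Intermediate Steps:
z = 54/5455 (z = 1/(1/54 + 101) = 1/(5455/54) = 54/5455 ≈ 0.0098992)
-86 + z*(-62) = -86 + (54/5455)*(-62) = -86 - 3348/5455 = -472478/5455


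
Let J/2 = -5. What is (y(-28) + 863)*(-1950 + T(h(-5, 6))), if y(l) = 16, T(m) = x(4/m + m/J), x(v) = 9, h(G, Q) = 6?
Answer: -1706139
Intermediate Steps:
J = -10 (J = 2*(-5) = -10)
T(m) = 9
(y(-28) + 863)*(-1950 + T(h(-5, 6))) = (16 + 863)*(-1950 + 9) = 879*(-1941) = -1706139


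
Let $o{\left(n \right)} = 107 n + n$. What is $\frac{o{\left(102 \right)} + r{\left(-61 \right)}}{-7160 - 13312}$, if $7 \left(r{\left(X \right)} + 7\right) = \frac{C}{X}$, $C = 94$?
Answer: $- \frac{4700749}{8741544} \approx -0.53775$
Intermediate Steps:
$r{\left(X \right)} = -7 + \frac{94}{7 X}$ ($r{\left(X \right)} = -7 + \frac{94 \frac{1}{X}}{7} = -7 + \frac{94}{7 X}$)
$o{\left(n \right)} = 108 n$
$\frac{o{\left(102 \right)} + r{\left(-61 \right)}}{-7160 - 13312} = \frac{108 \cdot 102 - \left(7 - \frac{94}{7 \left(-61\right)}\right)}{-7160 - 13312} = \frac{11016 + \left(-7 + \frac{94}{7} \left(- \frac{1}{61}\right)\right)}{-20472} = \left(11016 - \frac{3083}{427}\right) \left(- \frac{1}{20472}\right) = \frac{4700749}{427} \left(- \frac{1}{20472}\right) = - \frac{4700749}{8741544}$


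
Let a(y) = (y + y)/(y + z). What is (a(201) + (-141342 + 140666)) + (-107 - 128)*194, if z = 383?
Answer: -13509471/292 ≈ -46265.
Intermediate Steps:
a(y) = 2*y/(383 + y) (a(y) = (y + y)/(y + 383) = (2*y)/(383 + y) = 2*y/(383 + y))
(a(201) + (-141342 + 140666)) + (-107 - 128)*194 = (2*201/(383 + 201) + (-141342 + 140666)) + (-107 - 128)*194 = (2*201/584 - 676) - 235*194 = (2*201*(1/584) - 676) - 45590 = (201/292 - 676) - 45590 = -197191/292 - 45590 = -13509471/292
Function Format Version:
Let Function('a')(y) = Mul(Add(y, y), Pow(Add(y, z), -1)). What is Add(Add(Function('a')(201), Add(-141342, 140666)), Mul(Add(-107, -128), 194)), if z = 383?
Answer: Rational(-13509471, 292) ≈ -46265.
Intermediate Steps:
Function('a')(y) = Mul(2, y, Pow(Add(383, y), -1)) (Function('a')(y) = Mul(Add(y, y), Pow(Add(y, 383), -1)) = Mul(Mul(2, y), Pow(Add(383, y), -1)) = Mul(2, y, Pow(Add(383, y), -1)))
Add(Add(Function('a')(201), Add(-141342, 140666)), Mul(Add(-107, -128), 194)) = Add(Add(Mul(2, 201, Pow(Add(383, 201), -1)), Add(-141342, 140666)), Mul(Add(-107, -128), 194)) = Add(Add(Mul(2, 201, Pow(584, -1)), -676), Mul(-235, 194)) = Add(Add(Mul(2, 201, Rational(1, 584)), -676), -45590) = Add(Add(Rational(201, 292), -676), -45590) = Add(Rational(-197191, 292), -45590) = Rational(-13509471, 292)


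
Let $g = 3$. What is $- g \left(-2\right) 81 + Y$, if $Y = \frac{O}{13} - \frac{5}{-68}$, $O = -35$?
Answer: $\frac{427309}{884} \approx 483.38$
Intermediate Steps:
$Y = - \frac{2315}{884}$ ($Y = - \frac{35}{13} - \frac{5}{-68} = \left(-35\right) \frac{1}{13} - - \frac{5}{68} = - \frac{35}{13} + \frac{5}{68} = - \frac{2315}{884} \approx -2.6188$)
$- g \left(-2\right) 81 + Y = \left(-1\right) 3 \left(-2\right) 81 - \frac{2315}{884} = \left(-3\right) \left(-2\right) 81 - \frac{2315}{884} = 6 \cdot 81 - \frac{2315}{884} = 486 - \frac{2315}{884} = \frac{427309}{884}$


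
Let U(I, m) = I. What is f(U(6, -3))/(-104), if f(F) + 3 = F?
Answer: -3/104 ≈ -0.028846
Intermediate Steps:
f(F) = -3 + F
f(U(6, -3))/(-104) = (-3 + 6)/(-104) = -1/104*3 = -3/104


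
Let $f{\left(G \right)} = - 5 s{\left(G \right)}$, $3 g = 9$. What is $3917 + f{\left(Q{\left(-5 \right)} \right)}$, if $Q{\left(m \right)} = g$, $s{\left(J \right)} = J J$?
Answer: $3872$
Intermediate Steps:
$s{\left(J \right)} = J^{2}$
$g = 3$ ($g = \frac{1}{3} \cdot 9 = 3$)
$Q{\left(m \right)} = 3$
$f{\left(G \right)} = - 5 G^{2}$
$3917 + f{\left(Q{\left(-5 \right)} \right)} = 3917 - 5 \cdot 3^{2} = 3917 - 45 = 3872$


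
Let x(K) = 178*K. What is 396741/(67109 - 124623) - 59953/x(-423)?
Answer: -6606020003/1082614779 ≈ -6.1019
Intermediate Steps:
396741/(67109 - 124623) - 59953/x(-423) = 396741/(67109 - 124623) - 59953/(178*(-423)) = 396741/(-57514) - 59953/(-75294) = 396741*(-1/57514) - 59953*(-1/75294) = -396741/57514 + 59953/75294 = -6606020003/1082614779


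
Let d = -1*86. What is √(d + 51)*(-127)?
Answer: -127*I*√35 ≈ -751.34*I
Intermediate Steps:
d = -86
√(d + 51)*(-127) = √(-86 + 51)*(-127) = √(-35)*(-127) = (I*√35)*(-127) = -127*I*√35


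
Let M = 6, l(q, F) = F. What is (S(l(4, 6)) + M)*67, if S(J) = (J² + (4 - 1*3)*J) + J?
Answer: 3618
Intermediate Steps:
S(J) = J² + 2*J (S(J) = (J² + (4 - 3)*J) + J = (J² + 1*J) + J = (J² + J) + J = (J + J²) + J = J² + 2*J)
(S(l(4, 6)) + M)*67 = (6*(2 + 6) + 6)*67 = (6*8 + 6)*67 = (48 + 6)*67 = 54*67 = 3618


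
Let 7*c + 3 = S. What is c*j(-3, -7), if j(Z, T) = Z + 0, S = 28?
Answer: -75/7 ≈ -10.714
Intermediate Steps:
j(Z, T) = Z
c = 25/7 (c = -3/7 + (⅐)*28 = -3/7 + 4 = 25/7 ≈ 3.5714)
c*j(-3, -7) = (25/7)*(-3) = -75/7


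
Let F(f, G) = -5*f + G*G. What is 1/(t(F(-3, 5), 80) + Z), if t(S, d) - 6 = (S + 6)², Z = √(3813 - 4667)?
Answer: 1061/2251869 - I*√854/4503738 ≈ 0.00047116 - 6.4887e-6*I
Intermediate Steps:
Z = I*√854 (Z = √(-854) = I*√854 ≈ 29.223*I)
F(f, G) = G² - 5*f (F(f, G) = -5*f + G² = G² - 5*f)
t(S, d) = 6 + (6 + S)² (t(S, d) = 6 + (S + 6)² = 6 + (6 + S)²)
1/(t(F(-3, 5), 80) + Z) = 1/((6 + (6 + (5² - 5*(-3)))²) + I*√854) = 1/((6 + (6 + (25 + 15))²) + I*√854) = 1/((6 + (6 + 40)²) + I*√854) = 1/((6 + 46²) + I*√854) = 1/((6 + 2116) + I*√854) = 1/(2122 + I*√854)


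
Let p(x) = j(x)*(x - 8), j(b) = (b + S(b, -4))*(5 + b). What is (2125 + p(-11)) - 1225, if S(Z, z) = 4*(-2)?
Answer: -1266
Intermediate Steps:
S(Z, z) = -8
j(b) = (-8 + b)*(5 + b) (j(b) = (b - 8)*(5 + b) = (-8 + b)*(5 + b))
p(x) = (-8 + x)*(-40 + x**2 - 3*x) (p(x) = (-40 + x**2 - 3*x)*(x - 8) = (-40 + x**2 - 3*x)*(-8 + x) = (-8 + x)*(-40 + x**2 - 3*x))
(2125 + p(-11)) - 1225 = (2125 + (-8 - 11)*(-40 + (-11)**2 - 3*(-11))) - 1225 = (2125 - 19*(-40 + 121 + 33)) - 1225 = (2125 - 19*114) - 1225 = (2125 - 2166) - 1225 = -41 - 1225 = -1266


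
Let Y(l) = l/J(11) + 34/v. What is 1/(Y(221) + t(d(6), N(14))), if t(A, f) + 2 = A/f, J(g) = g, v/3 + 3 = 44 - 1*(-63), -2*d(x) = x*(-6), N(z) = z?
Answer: 12012/234061 ≈ 0.051320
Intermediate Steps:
d(x) = 3*x (d(x) = -x*(-6)/2 = -(-3)*x = 3*x)
v = 312 (v = -9 + 3*(44 - 1*(-63)) = -9 + 3*(44 + 63) = -9 + 3*107 = -9 + 321 = 312)
t(A, f) = -2 + A/f
Y(l) = 17/156 + l/11 (Y(l) = l/11 + 34/312 = l*(1/11) + 34*(1/312) = l/11 + 17/156 = 17/156 + l/11)
1/(Y(221) + t(d(6), N(14))) = 1/((17/156 + (1/11)*221) + (-2 + (3*6)/14)) = 1/((17/156 + 221/11) + (-2 + 18*(1/14))) = 1/(34663/1716 + (-2 + 9/7)) = 1/(34663/1716 - 5/7) = 1/(234061/12012) = 12012/234061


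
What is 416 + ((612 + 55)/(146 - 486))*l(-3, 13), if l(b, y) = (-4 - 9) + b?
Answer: 38028/85 ≈ 447.39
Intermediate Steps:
l(b, y) = -13 + b
416 + ((612 + 55)/(146 - 486))*l(-3, 13) = 416 + ((612 + 55)/(146 - 486))*(-13 - 3) = 416 + (667/(-340))*(-16) = 416 + (667*(-1/340))*(-16) = 416 - 667/340*(-16) = 416 + 2668/85 = 38028/85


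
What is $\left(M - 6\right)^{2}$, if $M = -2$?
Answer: $64$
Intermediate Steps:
$\left(M - 6\right)^{2} = \left(-2 - 6\right)^{2} = \left(-8\right)^{2} = 64$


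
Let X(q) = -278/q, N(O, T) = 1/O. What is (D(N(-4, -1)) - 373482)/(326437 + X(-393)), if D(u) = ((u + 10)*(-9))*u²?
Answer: -9393957207/8210561216 ≈ -1.1441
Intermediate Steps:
D(u) = u²*(-90 - 9*u) (D(u) = ((10 + u)*(-9))*u² = (-90 - 9*u)*u² = u²*(-90 - 9*u))
(D(N(-4, -1)) - 373482)/(326437 + X(-393)) = (9*(1/(-4))²*(-10 - 1/(-4)) - 373482)/(326437 - 278/(-393)) = (9*(-¼)²*(-10 - 1*(-¼)) - 373482)/(326437 - 278*(-1/393)) = (9*(1/16)*(-10 + ¼) - 373482)/(326437 + 278/393) = (9*(1/16)*(-39/4) - 373482)/(128290019/393) = (-351/64 - 373482)*(393/128290019) = -23903199/64*393/128290019 = -9393957207/8210561216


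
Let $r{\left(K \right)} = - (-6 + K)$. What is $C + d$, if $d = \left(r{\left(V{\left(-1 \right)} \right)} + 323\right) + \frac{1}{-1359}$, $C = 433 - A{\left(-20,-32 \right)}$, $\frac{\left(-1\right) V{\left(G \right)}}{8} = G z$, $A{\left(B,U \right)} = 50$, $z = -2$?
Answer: $\frac{989351}{1359} \approx 728.0$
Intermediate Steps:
$V{\left(G \right)} = 16 G$ ($V{\left(G \right)} = - 8 G \left(-2\right) = - 8 \left(- 2 G\right) = 16 G$)
$C = 383$ ($C = 433 - 50 = 383$)
$r{\left(K \right)} = 6 - K$
$d = \frac{468854}{1359}$ ($d = \left(\left(6 - 16 \left(-1\right)\right) + 323\right) + \frac{1}{-1359} = \left(\left(6 - -16\right) + 323\right) - \frac{1}{1359} = \left(\left(6 + 16\right) + 323\right) - \frac{1}{1359} = \left(22 + 323\right) - \frac{1}{1359} = 345 - \frac{1}{1359} = \frac{468854}{1359} \approx 345.0$)
$C + d = 383 + \frac{468854}{1359} = \frac{989351}{1359}$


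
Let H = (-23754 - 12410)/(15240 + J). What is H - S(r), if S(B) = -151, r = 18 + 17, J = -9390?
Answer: 423593/2925 ≈ 144.82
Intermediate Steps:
r = 35
H = -18082/2925 (H = (-23754 - 12410)/(15240 - 9390) = -36164/5850 = -36164*1/5850 = -18082/2925 ≈ -6.1819)
H - S(r) = -18082/2925 - 1*(-151) = -18082/2925 + 151 = 423593/2925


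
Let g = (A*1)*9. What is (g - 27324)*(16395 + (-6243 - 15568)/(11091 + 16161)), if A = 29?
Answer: -1343451610103/3028 ≈ -4.4368e+8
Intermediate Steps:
g = 261 (g = (29*1)*9 = 29*9 = 261)
(g - 27324)*(16395 + (-6243 - 15568)/(11091 + 16161)) = (261 - 27324)*(16395 + (-6243 - 15568)/(11091 + 16161)) = -27063*(16395 - 21811/27252) = -27063*446774729/27252 = -1343451610103/3028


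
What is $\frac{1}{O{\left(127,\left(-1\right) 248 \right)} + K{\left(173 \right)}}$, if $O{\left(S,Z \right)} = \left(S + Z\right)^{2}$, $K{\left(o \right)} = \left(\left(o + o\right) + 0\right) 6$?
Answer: $\frac{1}{16717} \approx 5.9819 \cdot 10^{-5}$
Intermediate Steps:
$K{\left(o \right)} = 12 o$ ($K{\left(o \right)} = \left(2 o + 0\right) 6 = 2 o 6 = 12 o$)
$\frac{1}{O{\left(127,\left(-1\right) 248 \right)} + K{\left(173 \right)}} = \frac{1}{\left(127 - 248\right)^{2} + 12 \cdot 173} = \frac{1}{\left(127 - 248\right)^{2} + 2076} = \frac{1}{\left(-121\right)^{2} + 2076} = \frac{1}{14641 + 2076} = \frac{1}{16717}$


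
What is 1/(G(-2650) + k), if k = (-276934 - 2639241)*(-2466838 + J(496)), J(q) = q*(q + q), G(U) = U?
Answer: 1/5758879884400 ≈ 1.7364e-13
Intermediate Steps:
J(q) = 2*q² (J(q) = q*(2*q) = 2*q²)
k = 5758879887050 (k = (-276934 - 2639241)*(-2466838 + 2*496²) = -2916175*(-2466838 + 2*246016) = -2916175*(-2466838 + 492032) = -2916175*(-1974806) = 5758879887050)
1/(G(-2650) + k) = 1/(-2650 + 5758879887050) = 1/5758879884400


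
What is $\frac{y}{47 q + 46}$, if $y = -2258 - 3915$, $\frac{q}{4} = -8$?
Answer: $\frac{6173}{1458} \approx 4.2339$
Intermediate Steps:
$q = -32$ ($q = 4 \left(-8\right) = -32$)
$y = -6173$
$\frac{y}{47 q + 46} = - \frac{6173}{47 \left(-32\right) + 46} = - \frac{6173}{-1504 + 46} = - \frac{6173}{-1458} = \left(-6173\right) \left(- \frac{1}{1458}\right) = \frac{6173}{1458}$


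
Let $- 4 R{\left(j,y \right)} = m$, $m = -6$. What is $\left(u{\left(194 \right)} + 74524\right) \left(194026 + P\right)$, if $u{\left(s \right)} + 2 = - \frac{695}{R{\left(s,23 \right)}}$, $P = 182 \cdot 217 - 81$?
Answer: $17288181088$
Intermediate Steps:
$R{\left(j,y \right)} = \frac{3}{2}$ ($R{\left(j,y \right)} = \left(- \frac{1}{4}\right) \left(-6\right) = \frac{3}{2}$)
$P = 39413$ ($P = 39494 - 81 = 39413$)
$u{\left(s \right)} = - \frac{1396}{3}$ ($u{\left(s \right)} = -2 - \frac{695}{\frac{3}{2}} = -2 - \frac{1390}{3} = - \frac{1396}{3}$)
$\left(u{\left(194 \right)} + 74524\right) \left(194026 + P\right) = \left(- \frac{1396}{3} + 74524\right) \left(194026 + 39413\right) = \frac{222176}{3} \cdot 233439 = 17288181088$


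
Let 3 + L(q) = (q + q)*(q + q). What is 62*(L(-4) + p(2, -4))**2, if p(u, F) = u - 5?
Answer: 208568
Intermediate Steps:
p(u, F) = -5 + u
L(q) = -3 + 4*q**2 (L(q) = -3 + (q + q)*(q + q) = -3 + (2*q)*(2*q) = -3 + 4*q**2)
62*(L(-4) + p(2, -4))**2 = 62*((-3 + 4*(-4)**2) + (-5 + 2))**2 = 62*((-3 + 4*16) - 3)**2 = 62*((-3 + 64) - 3)**2 = 62*(61 - 3)**2 = 62*58**2 = 62*3364 = 208568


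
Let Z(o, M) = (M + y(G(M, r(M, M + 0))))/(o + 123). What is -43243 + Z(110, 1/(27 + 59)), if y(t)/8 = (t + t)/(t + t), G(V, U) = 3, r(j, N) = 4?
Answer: -866502545/20038 ≈ -43243.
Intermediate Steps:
y(t) = 8 (y(t) = 8*((t + t)/(t + t)) = 8*((2*t)/((2*t))) = 8*((2*t)*(1/(2*t))) = 8*1 = 8)
Z(o, M) = (8 + M)/(123 + o) (Z(o, M) = (M + 8)/(o + 123) = (8 + M)/(123 + o))
-43243 + Z(110, 1/(27 + 59)) = -43243 + (8 + 1/(27 + 59))/(123 + 110) = -43243 + (8 + 1/86)/233 = -43243 + (1/233)*(689/86) = -43243 + 689/20038 = -866502545/20038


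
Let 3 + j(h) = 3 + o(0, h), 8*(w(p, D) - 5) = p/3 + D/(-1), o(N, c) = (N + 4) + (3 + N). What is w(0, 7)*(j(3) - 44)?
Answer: -1221/8 ≈ -152.63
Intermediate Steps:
o(N, c) = 7 + 2*N (o(N, c) = (4 + N) + (3 + N) = 7 + 2*N)
w(p, D) = 5 - D/8 + p/24 (w(p, D) = 5 + (p/3 + D/(-1))/8 = 5 + (p*(⅓) + D*(-1))/8 = 5 + (p/3 - D)/8 = 5 + (-D + p/3)/8 = 5 + (-D/8 + p/24) = 5 - D/8 + p/24)
j(h) = 7 (j(h) = -3 + (3 + (7 + 2*0)) = -3 + (3 + (7 + 0)) = -3 + (3 + 7) = -3 + 10 = 7)
w(0, 7)*(j(3) - 44) = (5 - ⅛*7 + (1/24)*0)*(7 - 44) = (5 - 7/8 + 0)*(-37) = (33/8)*(-37) = -1221/8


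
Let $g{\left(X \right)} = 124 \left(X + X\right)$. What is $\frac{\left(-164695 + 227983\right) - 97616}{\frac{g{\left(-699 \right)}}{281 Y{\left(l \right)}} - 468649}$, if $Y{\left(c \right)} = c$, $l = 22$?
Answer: $\frac{106107848}{1448680735} \approx 0.073244$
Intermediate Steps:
$g{\left(X \right)} = 248 X$ ($g{\left(X \right)} = 124 \cdot 2 X = 248 X$)
$\frac{\left(-164695 + 227983\right) - 97616}{\frac{g{\left(-699 \right)}}{281 Y{\left(l \right)}} - 468649} = \frac{\left(-164695 + 227983\right) - 97616}{\frac{248 \left(-699\right)}{281 \cdot 22} - 468649} = \frac{63288 - 97616}{- \frac{173352}{6182} - 468649} = - \frac{34328}{\left(-173352\right) \frac{1}{6182} - 468649} = - \frac{34328}{- \frac{86676}{3091} - 468649} = - \frac{34328}{- \frac{1448680735}{3091}} = \left(-34328\right) \left(- \frac{3091}{1448680735}\right) = \frac{106107848}{1448680735}$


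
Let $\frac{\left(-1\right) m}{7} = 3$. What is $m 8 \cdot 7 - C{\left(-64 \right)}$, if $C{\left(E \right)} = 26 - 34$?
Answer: $-1168$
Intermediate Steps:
$m = -21$ ($m = \left(-7\right) 3 = -21$)
$C{\left(E \right)} = -8$ ($C{\left(E \right)} = 26 - 34 = -8$)
$m 8 \cdot 7 - C{\left(-64 \right)} = \left(-21\right) 8 \cdot 7 - -8 = \left(-168\right) 7 + 8 = -1176 + 8 = -1168$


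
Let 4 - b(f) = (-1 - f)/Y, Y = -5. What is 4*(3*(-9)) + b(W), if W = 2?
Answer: -523/5 ≈ -104.60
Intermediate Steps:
b(f) = 19/5 - f/5 (b(f) = 4 - (-1 - f)/(-5) = 4 - (-1 - f)*(-1)/5 = 4 - (1/5 + f/5) = 4 + (-1/5 - f/5) = 19/5 - f/5)
4*(3*(-9)) + b(W) = 4*(3*(-9)) + (19/5 - 1/5*2) = 4*(-27) + (19/5 - 2/5) = -108 + 17/5 = -523/5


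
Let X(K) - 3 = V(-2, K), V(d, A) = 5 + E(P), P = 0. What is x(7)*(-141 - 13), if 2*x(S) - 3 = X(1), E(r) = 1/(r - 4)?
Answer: -3311/4 ≈ -827.75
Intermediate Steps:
E(r) = 1/(-4 + r)
V(d, A) = 19/4 (V(d, A) = 5 + 1/(-4 + 0) = 5 + 1/(-4) = 5 - ¼ = 19/4)
X(K) = 31/4 (X(K) = 3 + 19/4 = 31/4)
x(S) = 43/8 (x(S) = 3/2 + (½)*(31/4) = 3/2 + 31/8 = 43/8)
x(7)*(-141 - 13) = 43*(-141 - 13)/8 = (43/8)*(-154) = -3311/4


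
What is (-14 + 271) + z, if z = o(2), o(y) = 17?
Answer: 274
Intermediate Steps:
z = 17
(-14 + 271) + z = (-14 + 271) + 17 = 257 + 17 = 274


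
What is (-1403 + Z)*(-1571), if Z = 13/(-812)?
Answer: 1789760179/812 ≈ 2.2041e+6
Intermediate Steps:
Z = -13/812 (Z = 13*(-1/812) = -13/812 ≈ -0.016010)
(-1403 + Z)*(-1571) = (-1403 - 13/812)*(-1571) = -1139249/812*(-1571) = 1789760179/812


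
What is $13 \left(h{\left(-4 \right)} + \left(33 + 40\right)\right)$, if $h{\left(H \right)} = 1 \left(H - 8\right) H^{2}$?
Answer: $-1547$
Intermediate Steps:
$h{\left(H \right)} = H^{2} \left(-8 + H\right)$ ($h{\left(H \right)} = 1 \left(H - 8\right) H^{2} = 1 \left(-8 + H\right) H^{2} = \left(-8 + H\right) H^{2} = H^{2} \left(-8 + H\right)$)
$13 \left(h{\left(-4 \right)} + \left(33 + 40\right)\right) = 13 \left(\left(-4\right)^{2} \left(-8 - 4\right) + \left(33 + 40\right)\right) = 13 \left(16 \left(-12\right) + 73\right) = 13 \left(-192 + 73\right) = 13 \left(-119\right) = -1547$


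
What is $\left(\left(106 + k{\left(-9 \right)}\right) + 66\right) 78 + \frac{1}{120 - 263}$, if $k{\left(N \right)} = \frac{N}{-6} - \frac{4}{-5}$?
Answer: $\frac{9720706}{715} \approx 13595.0$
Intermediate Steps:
$k{\left(N \right)} = \frac{4}{5} - \frac{N}{6}$ ($k{\left(N \right)} = N \left(- \frac{1}{6}\right) - - \frac{4}{5} = - \frac{N}{6} + \frac{4}{5} = \frac{4}{5} - \frac{N}{6}$)
$\left(\left(106 + k{\left(-9 \right)}\right) + 66\right) 78 + \frac{1}{120 - 263} = \left(\left(106 + \left(\frac{4}{5} - - \frac{3}{2}\right)\right) + 66\right) 78 + \frac{1}{120 - 263} = \left(\left(106 + \left(\frac{4}{5} + \frac{3}{2}\right)\right) + 66\right) 78 + \frac{1}{-143} = \left(\left(106 + \frac{23}{10}\right) + 66\right) 78 - \frac{1}{143} = \left(\frac{1083}{10} + 66\right) 78 - \frac{1}{143} = \frac{1743}{10} \cdot 78 - \frac{1}{143} = \frac{67977}{5} - \frac{1}{143} = \frac{9720706}{715}$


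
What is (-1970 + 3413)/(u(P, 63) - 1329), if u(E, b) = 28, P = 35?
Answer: -1443/1301 ≈ -1.1091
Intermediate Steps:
(-1970 + 3413)/(u(P, 63) - 1329) = (-1970 + 3413)/(28 - 1329) = 1443/(-1301) = 1443*(-1/1301) = -1443/1301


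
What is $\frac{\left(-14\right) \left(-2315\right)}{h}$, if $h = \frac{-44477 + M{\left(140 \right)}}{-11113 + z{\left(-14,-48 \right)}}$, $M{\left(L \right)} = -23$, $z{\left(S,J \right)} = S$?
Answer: $\frac{36062607}{4450} \approx 8104.0$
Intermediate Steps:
$h = \frac{44500}{11127}$ ($h = \frac{-44477 - 23}{-11113 - 14} = - \frac{44500}{-11127} = \left(-44500\right) \left(- \frac{1}{11127}\right) = \frac{44500}{11127} \approx 3.9993$)
$\frac{\left(-14\right) \left(-2315\right)}{h} = \frac{\left(-14\right) \left(-2315\right)}{\frac{44500}{11127}} = 32410 \cdot \frac{11127}{44500} = \frac{36062607}{4450}$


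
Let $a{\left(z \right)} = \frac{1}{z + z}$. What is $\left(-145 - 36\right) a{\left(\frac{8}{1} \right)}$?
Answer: $- \frac{181}{16} \approx -11.313$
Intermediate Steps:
$a{\left(z \right)} = \frac{1}{2 z}$
$\left(-145 - 36\right) a{\left(\frac{8}{1} \right)} = \left(-145 - 36\right) \frac{1}{2 \cdot \frac{8}{1}} = - 181 \frac{1}{2 \cdot 8 \cdot 1} = - 181 \frac{1}{2 \cdot 8} = - 181 \cdot \frac{1}{2} \cdot \frac{1}{8} = \left(-181\right) \frac{1}{16} = - \frac{181}{16}$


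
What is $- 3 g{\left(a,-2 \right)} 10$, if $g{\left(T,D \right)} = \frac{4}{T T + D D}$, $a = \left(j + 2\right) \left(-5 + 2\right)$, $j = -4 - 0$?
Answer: $-3$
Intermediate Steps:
$j = -4$ ($j = -4 + 0 = -4$)
$a = 6$ ($a = \left(-4 + 2\right) \left(-5 + 2\right) = \left(-2\right) \left(-3\right) = 6$)
$g{\left(T,D \right)} = \frac{4}{D^{2} + T^{2}}$ ($g{\left(T,D \right)} = \frac{4}{T^{2} + D^{2}} = \frac{4}{D^{2} + T^{2}}$)
$- 3 g{\left(a,-2 \right)} 10 = - 3 \frac{4}{\left(-2\right)^{2} + 6^{2}} \cdot 10 = - 3 \frac{4}{4 + 36} \cdot 10 = - 3 \cdot \frac{4}{40} \cdot 10 = - 3 \cdot 4 \cdot \frac{1}{40} \cdot 10 = \left(-3\right) \frac{1}{10} \cdot 10 = \left(- \frac{3}{10}\right) 10 = -3$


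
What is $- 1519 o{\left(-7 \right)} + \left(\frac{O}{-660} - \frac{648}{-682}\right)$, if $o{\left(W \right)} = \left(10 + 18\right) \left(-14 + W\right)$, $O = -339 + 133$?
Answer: $\frac{9137162473}{10230} \approx 8.9317 \cdot 10^{5}$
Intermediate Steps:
$O = -206$
$o{\left(W \right)} = -392 + 28 W$ ($o{\left(W \right)} = 28 \left(-14 + W\right) = -392 + 28 W$)
$- 1519 o{\left(-7 \right)} + \left(\frac{O}{-660} - \frac{648}{-682}\right) = - 1519 \left(-392 + 28 \left(-7\right)\right) - \left(- \frac{324}{341} - \frac{103}{330}\right) = - 1519 \left(-392 - 196\right) - - \frac{12913}{10230} = \left(-1519\right) \left(-588\right) + \left(\frac{103}{330} + \frac{324}{341}\right) = 893172 + \frac{12913}{10230} = \frac{9137162473}{10230}$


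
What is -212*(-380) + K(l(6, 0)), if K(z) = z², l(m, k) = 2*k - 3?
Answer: 80569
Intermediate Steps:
l(m, k) = -3 + 2*k
-212*(-380) + K(l(6, 0)) = -212*(-380) + (-3 + 2*0)² = 80560 + (-3 + 0)² = 80560 + (-3)² = 80560 + 9 = 80569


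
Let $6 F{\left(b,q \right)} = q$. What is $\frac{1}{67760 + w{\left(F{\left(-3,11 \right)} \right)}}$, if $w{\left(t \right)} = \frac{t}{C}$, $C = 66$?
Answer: $\frac{36}{2439361} \approx 1.4758 \cdot 10^{-5}$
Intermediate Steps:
$F{\left(b,q \right)} = \frac{q}{6}$
$w{\left(t \right)} = \frac{t}{66}$
$\frac{1}{67760 + w{\left(F{\left(-3,11 \right)} \right)}} = \frac{1}{67760 + \frac{\frac{1}{6} \cdot 11}{66}} = \frac{1}{67760 + \frac{1}{66} \cdot \frac{11}{6}} = \frac{1}{67760 + \frac{1}{36}} = \frac{1}{\frac{2439361}{36}} = \frac{36}{2439361}$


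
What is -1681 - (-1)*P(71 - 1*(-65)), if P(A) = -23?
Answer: -1704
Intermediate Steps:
-1681 - (-1)*P(71 - 1*(-65)) = -1681 - (-1)*(-23) = -1681 - 1*23 = -1681 - 23 = -1704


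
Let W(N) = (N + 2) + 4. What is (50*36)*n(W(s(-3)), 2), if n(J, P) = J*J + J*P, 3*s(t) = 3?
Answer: 113400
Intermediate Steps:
s(t) = 1 (s(t) = (⅓)*3 = 1)
W(N) = 6 + N (W(N) = (2 + N) + 4 = 6 + N)
n(J, P) = J² + J*P
(50*36)*n(W(s(-3)), 2) = (50*36)*((6 + 1)*((6 + 1) + 2)) = 1800*(7*(7 + 2)) = 1800*(7*9) = 1800*63 = 113400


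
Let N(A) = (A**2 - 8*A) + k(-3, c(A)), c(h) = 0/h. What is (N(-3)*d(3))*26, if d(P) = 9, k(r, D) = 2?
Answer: 8190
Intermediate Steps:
c(h) = 0
N(A) = 2 + A**2 - 8*A (N(A) = (A**2 - 8*A) + 2 = 2 + A**2 - 8*A)
(N(-3)*d(3))*26 = ((2 + (-3)**2 - 8*(-3))*9)*26 = ((2 + 9 + 24)*9)*26 = (35*9)*26 = 315*26 = 8190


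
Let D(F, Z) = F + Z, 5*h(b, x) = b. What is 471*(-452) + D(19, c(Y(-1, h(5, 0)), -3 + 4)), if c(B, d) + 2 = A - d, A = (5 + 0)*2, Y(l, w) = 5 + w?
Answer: -212866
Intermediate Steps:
h(b, x) = b/5
A = 10 (A = 5*2 = 10)
c(B, d) = 8 - d (c(B, d) = -2 + (10 - d) = 8 - d)
471*(-452) + D(19, c(Y(-1, h(5, 0)), -3 + 4)) = 471*(-452) + (19 + (8 - (-3 + 4))) = -212892 + (19 + (8 - 1*1)) = -212892 + (19 + (8 - 1)) = -212892 + (19 + 7) = -212892 + 26 = -212866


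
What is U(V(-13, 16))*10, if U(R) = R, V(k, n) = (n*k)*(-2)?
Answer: 4160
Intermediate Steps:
V(k, n) = -2*k*n (V(k, n) = (k*n)*(-2) = -2*k*n)
U(V(-13, 16))*10 = -2*(-13)*16*10 = 416*10 = 4160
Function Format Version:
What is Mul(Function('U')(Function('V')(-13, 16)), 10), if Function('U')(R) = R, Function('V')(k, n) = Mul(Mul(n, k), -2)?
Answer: 4160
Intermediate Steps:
Function('V')(k, n) = Mul(-2, k, n) (Function('V')(k, n) = Mul(Mul(k, n), -2) = Mul(-2, k, n))
Mul(Function('U')(Function('V')(-13, 16)), 10) = Mul(Mul(-2, -13, 16), 10) = Mul(416, 10) = 4160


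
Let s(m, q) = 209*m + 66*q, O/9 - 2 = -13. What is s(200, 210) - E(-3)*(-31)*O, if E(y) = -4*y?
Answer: 18832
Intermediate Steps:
O = -99 (O = 18 + 9*(-13) = 18 - 117 = -99)
s(m, q) = 66*q + 209*m
s(200, 210) - E(-3)*(-31)*O = (66*210 + 209*200) - -4*(-3)*(-31)*(-99) = (13860 + 41800) - 12*(-31)*(-99) = 55660 - (-372)*(-99) = 55660 - 1*36828 = 55660 - 36828 = 18832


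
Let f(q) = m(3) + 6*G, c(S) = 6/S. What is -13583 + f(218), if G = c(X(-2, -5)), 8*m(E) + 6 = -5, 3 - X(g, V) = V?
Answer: -108639/8 ≈ -13580.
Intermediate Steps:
X(g, V) = 3 - V
m(E) = -11/8 (m(E) = -¾ + (⅛)*(-5) = -¾ - 5/8 = -11/8)
G = ¾ (G = 6/(3 - 1*(-5)) = 6/(3 + 5) = 6/8 = 6*(⅛) = ¾ ≈ 0.75000)
f(q) = 25/8 (f(q) = -11/8 + 6*(¾) = -11/8 + 9/2 = 25/8)
-13583 + f(218) = -13583 + 25/8 = -108639/8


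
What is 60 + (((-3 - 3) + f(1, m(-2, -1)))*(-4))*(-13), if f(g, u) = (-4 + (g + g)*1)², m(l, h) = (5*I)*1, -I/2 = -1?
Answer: -44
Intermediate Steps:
I = 2 (I = -2*(-1) = 2)
m(l, h) = 10 (m(l, h) = (5*2)*1 = 10*1 = 10)
f(g, u) = (-4 + 2*g)² (f(g, u) = (-4 + (2*g)*1)² = (-4 + 2*g)²)
60 + (((-3 - 3) + f(1, m(-2, -1)))*(-4))*(-13) = 60 + (((-3 - 3) + 4*(-2 + 1)²)*(-4))*(-13) = 60 + ((-6 + 4*(-1)²)*(-4))*(-13) = 60 + ((-6 + 4*1)*(-4))*(-13) = 60 + ((-6 + 4)*(-4))*(-13) = 60 - 2*(-4)*(-13) = 60 + 8*(-13) = 60 - 104 = -44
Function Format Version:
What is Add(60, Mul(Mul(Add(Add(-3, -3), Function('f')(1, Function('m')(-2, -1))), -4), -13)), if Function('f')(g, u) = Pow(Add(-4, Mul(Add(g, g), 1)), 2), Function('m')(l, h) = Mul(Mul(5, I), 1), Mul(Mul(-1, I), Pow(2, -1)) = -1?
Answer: -44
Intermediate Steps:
I = 2 (I = Mul(-2, -1) = 2)
Function('m')(l, h) = 10 (Function('m')(l, h) = Mul(Mul(5, 2), 1) = Mul(10, 1) = 10)
Function('f')(g, u) = Pow(Add(-4, Mul(2, g)), 2) (Function('f')(g, u) = Pow(Add(-4, Mul(Mul(2, g), 1)), 2) = Pow(Add(-4, Mul(2, g)), 2))
Add(60, Mul(Mul(Add(Add(-3, -3), Function('f')(1, Function('m')(-2, -1))), -4), -13)) = Add(60, Mul(Mul(Add(Add(-3, -3), Mul(4, Pow(Add(-2, 1), 2))), -4), -13)) = Add(60, Mul(Mul(Add(-6, Mul(4, Pow(-1, 2))), -4), -13)) = Add(60, Mul(Mul(Add(-6, Mul(4, 1)), -4), -13)) = Add(60, Mul(Mul(Add(-6, 4), -4), -13)) = Add(60, Mul(Mul(-2, -4), -13)) = Add(60, Mul(8, -13)) = Add(60, -104) = -44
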